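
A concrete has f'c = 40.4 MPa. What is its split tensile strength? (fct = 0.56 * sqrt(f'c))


fct = 0.56 * sqrt(40.4)
= 0.56 * 6.356
= 3.559 MPa

3.559


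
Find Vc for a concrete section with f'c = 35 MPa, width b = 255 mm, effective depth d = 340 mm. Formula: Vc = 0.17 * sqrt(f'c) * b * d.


Vc = 0.17 * sqrt(35) * 255 * 340 / 1000
= 87.2 kN

87.2


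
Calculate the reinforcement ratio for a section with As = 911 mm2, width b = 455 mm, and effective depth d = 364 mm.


rho = As / (b * d)
= 911 / (455 * 364)
= 0.0055

0.0055


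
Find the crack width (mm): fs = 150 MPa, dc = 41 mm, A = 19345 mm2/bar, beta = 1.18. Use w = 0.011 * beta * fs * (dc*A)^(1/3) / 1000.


w = 0.011 * beta * fs * (dc * A)^(1/3) / 1000
= 0.011 * 1.18 * 150 * (41 * 19345)^(1/3) / 1000
= 0.18 mm

0.18


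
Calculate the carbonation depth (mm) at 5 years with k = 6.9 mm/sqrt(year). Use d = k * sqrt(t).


depth = k * sqrt(t)
= 6.9 * sqrt(5)
= 15.43 mm

15.43


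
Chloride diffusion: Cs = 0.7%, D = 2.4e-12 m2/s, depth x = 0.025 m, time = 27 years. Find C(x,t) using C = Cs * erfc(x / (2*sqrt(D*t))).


t_seconds = 27 * 365.25 * 24 * 3600 = 852055200.0 s
arg = 0.025 / (2 * sqrt(2.4e-12 * 852055200.0))
= 0.2764
erfc(0.2764) = 0.6959
C = 0.7 * 0.6959 = 0.4871%

0.4871


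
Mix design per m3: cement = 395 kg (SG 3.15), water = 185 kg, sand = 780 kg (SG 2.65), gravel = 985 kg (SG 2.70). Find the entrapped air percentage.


Vol cement = 395 / (3.15 * 1000) = 0.125397 m3
Vol water = 185 / 1000 = 0.185 m3
Vol sand = 780 / (2.65 * 1000) = 0.29434 m3
Vol gravel = 985 / (2.70 * 1000) = 0.364815 m3
Total solid + water volume = 0.969551 m3
Air = (1 - 0.969551) * 100 = 3.04%

3.04


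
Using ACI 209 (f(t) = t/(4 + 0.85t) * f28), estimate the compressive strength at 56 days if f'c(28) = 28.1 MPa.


f(56) = 56 / (4 + 0.85 * 56) * 28.1
= 56 / 51.6 * 28.1
= 30.5 MPa

30.5


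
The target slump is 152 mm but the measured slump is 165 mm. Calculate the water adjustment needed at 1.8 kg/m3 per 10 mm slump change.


Difference = 152 - 165 = -13 mm
Water adjustment = -13 * 1.8 / 10 = -2.3 kg/m3

-2.3


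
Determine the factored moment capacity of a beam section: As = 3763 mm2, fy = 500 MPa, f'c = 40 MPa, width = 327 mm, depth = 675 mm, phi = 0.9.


a = As * fy / (0.85 * f'c * b)
= 3763 * 500 / (0.85 * 40 * 327)
= 169.2301 mm
Mn = As * fy * (d - a/2) / 10^6
= 1110.8093 kN-m
phi*Mn = 0.9 * 1110.8093 = 999.73 kN-m

999.73


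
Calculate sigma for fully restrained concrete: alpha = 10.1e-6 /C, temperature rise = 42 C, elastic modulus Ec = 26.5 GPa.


sigma = alpha * dT * Ec
= 10.1e-6 * 42 * 26.5 * 1000
= 11.241 MPa

11.241


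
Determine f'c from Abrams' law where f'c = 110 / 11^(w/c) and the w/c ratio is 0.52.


f'c = 110 / 11^0.52
= 110 / 3.48
= 31.61 MPa

31.61


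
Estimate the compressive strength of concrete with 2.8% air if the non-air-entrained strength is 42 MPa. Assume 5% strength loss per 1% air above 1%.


Strength loss = (2.8 - 1) * 5 = 9.0%
f'c = 42 * (1 - 9.0/100)
= 38.22 MPa

38.22


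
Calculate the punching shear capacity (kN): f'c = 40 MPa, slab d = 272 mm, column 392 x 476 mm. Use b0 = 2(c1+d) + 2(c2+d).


b0 = 2*(392 + 272) + 2*(476 + 272) = 2824 mm
Vc = 0.33 * sqrt(40) * 2824 * 272 / 1000
= 1603.16 kN

1603.16


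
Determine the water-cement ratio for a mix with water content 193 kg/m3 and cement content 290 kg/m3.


w/c = water / cement
w/c = 193 / 290 = 0.666

0.666


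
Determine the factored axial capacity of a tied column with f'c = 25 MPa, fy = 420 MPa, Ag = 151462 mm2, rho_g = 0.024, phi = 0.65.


Ast = rho * Ag = 0.024 * 151462 = 3635.088 mm2
phi*Pn = 0.65 * 0.80 * (0.85 * 25 * (151462 - 3635.088) + 420 * 3635.088) / 1000
= 2427.39 kN

2427.39


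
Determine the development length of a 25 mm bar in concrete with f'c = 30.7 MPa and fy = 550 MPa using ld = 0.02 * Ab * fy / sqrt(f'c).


Ab = pi * 25^2 / 4 = 490.874 mm2
ld = 0.02 * 490.874 * 550 / sqrt(30.7)
= 974.5 mm

974.5


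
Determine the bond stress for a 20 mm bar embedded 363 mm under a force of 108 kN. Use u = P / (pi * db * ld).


u = P / (pi * db * ld)
= 108 * 1000 / (pi * 20 * 363)
= 4.735 MPa

4.735


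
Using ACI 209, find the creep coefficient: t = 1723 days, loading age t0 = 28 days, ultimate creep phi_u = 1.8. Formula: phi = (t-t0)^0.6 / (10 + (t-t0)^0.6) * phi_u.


dt = 1723 - 28 = 1695
phi = 1695^0.6 / (10 + 1695^0.6) * 1.8
= 1.614

1.614


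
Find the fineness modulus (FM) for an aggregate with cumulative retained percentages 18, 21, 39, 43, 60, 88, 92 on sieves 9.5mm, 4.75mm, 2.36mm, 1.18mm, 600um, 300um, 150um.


FM = sum(cumulative % retained) / 100
= 361 / 100
= 3.61

3.61


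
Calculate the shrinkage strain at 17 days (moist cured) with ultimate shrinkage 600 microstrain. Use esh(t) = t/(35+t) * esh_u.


esh(17) = 17 / (35 + 17) * 600
= 17 / 52 * 600
= 196.2 microstrain

196.2


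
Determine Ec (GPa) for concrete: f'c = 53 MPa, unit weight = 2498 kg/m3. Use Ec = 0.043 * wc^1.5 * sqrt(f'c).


Ec = 0.043 * 2498^1.5 * sqrt(53) / 1000
= 39.08 GPa

39.08


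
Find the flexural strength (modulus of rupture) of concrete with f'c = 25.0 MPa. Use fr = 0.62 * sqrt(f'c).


fr = 0.62 * sqrt(25.0)
= 3.1 MPa

3.1


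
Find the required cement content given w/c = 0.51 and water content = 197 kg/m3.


Cement = water / (w/c)
= 197 / 0.51
= 386.3 kg/m3

386.3


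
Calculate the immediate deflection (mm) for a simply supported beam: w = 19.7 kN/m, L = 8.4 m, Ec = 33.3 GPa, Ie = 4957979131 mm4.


Convert: L = 8.4 m = 8400 mm, Ec = 33.3 GPa = 33300 MPa
delta = 5 * 19.7 * 8400^4 / (384 * 33300 * 4957979131)
= 7.74 mm

7.74


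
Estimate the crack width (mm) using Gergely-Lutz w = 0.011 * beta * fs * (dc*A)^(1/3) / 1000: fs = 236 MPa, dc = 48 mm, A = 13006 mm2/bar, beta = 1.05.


w = 0.011 * beta * fs * (dc * A)^(1/3) / 1000
= 0.011 * 1.05 * 236 * (48 * 13006)^(1/3) / 1000
= 0.233 mm

0.233


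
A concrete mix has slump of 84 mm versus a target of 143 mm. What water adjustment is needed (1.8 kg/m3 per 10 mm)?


Difference = 143 - 84 = 59 mm
Water adjustment = 59 * 1.8 / 10 = 10.6 kg/m3

10.6


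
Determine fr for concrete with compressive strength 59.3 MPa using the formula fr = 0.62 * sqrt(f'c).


fr = 0.62 * sqrt(59.3)
= 4.774 MPa

4.774


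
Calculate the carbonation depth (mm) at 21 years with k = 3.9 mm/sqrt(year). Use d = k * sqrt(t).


depth = k * sqrt(t)
= 3.9 * sqrt(21)
= 17.87 mm

17.87


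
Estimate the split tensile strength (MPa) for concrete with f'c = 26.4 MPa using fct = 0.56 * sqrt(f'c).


fct = 0.56 * sqrt(26.4)
= 0.56 * 5.138
= 2.877 MPa

2.877


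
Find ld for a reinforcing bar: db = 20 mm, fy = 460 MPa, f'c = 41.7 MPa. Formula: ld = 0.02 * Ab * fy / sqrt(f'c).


Ab = pi * 20^2 / 4 = 314.159 mm2
ld = 0.02 * 314.159 * 460 / sqrt(41.7)
= 447.6 mm

447.6


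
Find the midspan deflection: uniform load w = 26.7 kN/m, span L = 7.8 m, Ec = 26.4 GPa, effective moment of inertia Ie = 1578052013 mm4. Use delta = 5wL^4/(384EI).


Convert: L = 7.8 m = 7800 mm, Ec = 26.4 GPa = 26400 MPa
delta = 5 * 26.7 * 7800^4 / (384 * 26400 * 1578052013)
= 30.89 mm

30.89


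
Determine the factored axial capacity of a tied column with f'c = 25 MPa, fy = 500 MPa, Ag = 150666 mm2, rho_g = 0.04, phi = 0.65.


Ast = rho * Ag = 0.04 * 150666 = 6026.64 mm2
phi*Pn = 0.65 * 0.80 * (0.85 * 25 * (150666 - 6026.64) + 500 * 6026.64) / 1000
= 3165.19 kN

3165.19


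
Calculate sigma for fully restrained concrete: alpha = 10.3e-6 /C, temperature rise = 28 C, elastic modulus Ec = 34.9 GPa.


sigma = alpha * dT * Ec
= 10.3e-6 * 28 * 34.9 * 1000
= 10.065 MPa

10.065


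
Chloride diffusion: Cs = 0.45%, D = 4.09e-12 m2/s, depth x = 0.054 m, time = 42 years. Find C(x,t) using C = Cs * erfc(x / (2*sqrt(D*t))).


t_seconds = 42 * 365.25 * 24 * 3600 = 1325419200.0 s
arg = 0.054 / (2 * sqrt(4.09e-12 * 1325419200.0))
= 0.3667
erfc(0.3667) = 0.604
C = 0.45 * 0.604 = 0.2718%

0.2718


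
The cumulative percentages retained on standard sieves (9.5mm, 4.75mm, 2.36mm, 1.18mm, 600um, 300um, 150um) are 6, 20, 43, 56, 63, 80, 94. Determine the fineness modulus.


FM = sum(cumulative % retained) / 100
= 362 / 100
= 3.62

3.62


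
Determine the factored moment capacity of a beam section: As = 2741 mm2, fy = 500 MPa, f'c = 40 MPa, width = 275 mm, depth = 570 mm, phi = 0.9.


a = As * fy / (0.85 * f'c * b)
= 2741 * 500 / (0.85 * 40 * 275)
= 146.5775 mm
Mn = As * fy * (d - a/2) / 10^6
= 680.7427 kN-m
phi*Mn = 0.9 * 680.7427 = 612.67 kN-m

612.67


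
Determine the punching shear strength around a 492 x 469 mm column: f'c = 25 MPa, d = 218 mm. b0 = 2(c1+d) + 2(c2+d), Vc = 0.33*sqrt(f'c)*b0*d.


b0 = 2*(492 + 218) + 2*(469 + 218) = 2794 mm
Vc = 0.33 * sqrt(25) * 2794 * 218 / 1000
= 1005.0 kN

1005.0


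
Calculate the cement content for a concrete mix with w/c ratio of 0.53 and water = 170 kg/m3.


Cement = water / (w/c)
= 170 / 0.53
= 320.8 kg/m3

320.8


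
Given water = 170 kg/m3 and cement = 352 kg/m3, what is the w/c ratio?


w/c = water / cement
w/c = 170 / 352 = 0.483

0.483


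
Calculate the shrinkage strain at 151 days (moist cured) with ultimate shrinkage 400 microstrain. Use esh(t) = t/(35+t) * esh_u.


esh(151) = 151 / (35 + 151) * 400
= 151 / 186 * 400
= 324.7 microstrain

324.7


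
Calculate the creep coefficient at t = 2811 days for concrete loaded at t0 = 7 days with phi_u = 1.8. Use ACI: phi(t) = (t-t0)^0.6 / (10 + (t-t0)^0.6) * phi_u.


dt = 2811 - 7 = 2804
phi = 2804^0.6 / (10 + 2804^0.6) * 1.8
= 1.658

1.658


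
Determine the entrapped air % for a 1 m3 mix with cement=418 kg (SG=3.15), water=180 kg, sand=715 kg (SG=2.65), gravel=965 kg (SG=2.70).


Vol cement = 418 / (3.15 * 1000) = 0.132698 m3
Vol water = 180 / 1000 = 0.18 m3
Vol sand = 715 / (2.65 * 1000) = 0.269811 m3
Vol gravel = 965 / (2.70 * 1000) = 0.357407 m3
Total solid + water volume = 0.939917 m3
Air = (1 - 0.939917) * 100 = 6.01%

6.01


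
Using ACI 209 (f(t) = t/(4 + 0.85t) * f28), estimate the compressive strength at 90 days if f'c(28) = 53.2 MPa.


f(90) = 90 / (4 + 0.85 * 90) * 53.2
= 90 / 80.5 * 53.2
= 59.48 MPa

59.48


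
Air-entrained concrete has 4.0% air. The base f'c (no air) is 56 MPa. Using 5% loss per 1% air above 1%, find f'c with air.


Strength loss = (4.0 - 1) * 5 = 15.0%
f'c = 56 * (1 - 15.0/100)
= 47.6 MPa

47.6


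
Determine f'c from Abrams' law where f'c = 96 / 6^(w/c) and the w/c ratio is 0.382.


f'c = 96 / 6^0.382
= 96 / 1.983
= 48.42 MPa

48.42


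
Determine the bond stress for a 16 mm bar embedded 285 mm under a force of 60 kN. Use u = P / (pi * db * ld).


u = P / (pi * db * ld)
= 60 * 1000 / (pi * 16 * 285)
= 4.188 MPa

4.188


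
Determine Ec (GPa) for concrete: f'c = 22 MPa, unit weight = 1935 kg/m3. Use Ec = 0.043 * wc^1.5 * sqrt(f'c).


Ec = 0.043 * 1935^1.5 * sqrt(22) / 1000
= 17.17 GPa

17.17


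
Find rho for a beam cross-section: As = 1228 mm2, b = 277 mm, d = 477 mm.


rho = As / (b * d)
= 1228 / (277 * 477)
= 0.0093

0.0093


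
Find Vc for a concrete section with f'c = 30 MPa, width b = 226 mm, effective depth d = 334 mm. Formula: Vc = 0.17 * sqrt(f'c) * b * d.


Vc = 0.17 * sqrt(30) * 226 * 334 / 1000
= 70.29 kN

70.29


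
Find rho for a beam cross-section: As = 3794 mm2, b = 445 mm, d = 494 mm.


rho = As / (b * d)
= 3794 / (445 * 494)
= 0.0173

0.0173


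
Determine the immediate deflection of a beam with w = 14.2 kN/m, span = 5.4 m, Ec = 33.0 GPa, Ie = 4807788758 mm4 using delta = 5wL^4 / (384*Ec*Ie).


Convert: L = 5.4 m = 5400 mm, Ec = 33.0 GPa = 33000 MPa
delta = 5 * 14.2 * 5400^4 / (384 * 33000 * 4807788758)
= 0.99 mm

0.99


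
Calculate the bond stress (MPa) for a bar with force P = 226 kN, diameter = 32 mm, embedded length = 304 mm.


u = P / (pi * db * ld)
= 226 * 1000 / (pi * 32 * 304)
= 7.395 MPa

7.395


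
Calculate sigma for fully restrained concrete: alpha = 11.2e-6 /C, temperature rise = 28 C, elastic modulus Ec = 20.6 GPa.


sigma = alpha * dT * Ec
= 11.2e-6 * 28 * 20.6 * 1000
= 6.46 MPa

6.46


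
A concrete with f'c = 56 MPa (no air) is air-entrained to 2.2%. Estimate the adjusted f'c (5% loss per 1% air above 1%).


Strength loss = (2.2 - 1) * 5 = 6.0%
f'c = 56 * (1 - 6.0/100)
= 52.64 MPa

52.64


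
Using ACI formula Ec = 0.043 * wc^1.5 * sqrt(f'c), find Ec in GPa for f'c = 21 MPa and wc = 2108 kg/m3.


Ec = 0.043 * 2108^1.5 * sqrt(21) / 1000
= 19.07 GPa

19.07


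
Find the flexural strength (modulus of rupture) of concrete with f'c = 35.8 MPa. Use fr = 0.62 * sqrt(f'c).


fr = 0.62 * sqrt(35.8)
= 3.71 MPa

3.71


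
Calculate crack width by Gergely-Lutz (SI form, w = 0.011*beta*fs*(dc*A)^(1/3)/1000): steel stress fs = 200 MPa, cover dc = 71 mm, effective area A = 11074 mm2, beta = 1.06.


w = 0.011 * beta * fs * (dc * A)^(1/3) / 1000
= 0.011 * 1.06 * 200 * (71 * 11074)^(1/3) / 1000
= 0.215 mm

0.215


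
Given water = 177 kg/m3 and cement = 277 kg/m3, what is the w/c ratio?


w/c = water / cement
w/c = 177 / 277 = 0.639

0.639


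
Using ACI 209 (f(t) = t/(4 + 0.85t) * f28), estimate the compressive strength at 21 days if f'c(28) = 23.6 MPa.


f(21) = 21 / (4 + 0.85 * 21) * 23.6
= 21 / 21.85 * 23.6
= 22.68 MPa

22.68


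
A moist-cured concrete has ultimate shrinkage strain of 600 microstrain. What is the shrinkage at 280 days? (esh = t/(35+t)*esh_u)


esh(280) = 280 / (35 + 280) * 600
= 280 / 315 * 600
= 533.3 microstrain

533.3


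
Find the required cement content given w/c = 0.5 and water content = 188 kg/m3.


Cement = water / (w/c)
= 188 / 0.5
= 376.0 kg/m3

376.0


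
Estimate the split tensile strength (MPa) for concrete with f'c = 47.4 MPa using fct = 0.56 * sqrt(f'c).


fct = 0.56 * sqrt(47.4)
= 0.56 * 6.885
= 3.855 MPa

3.855


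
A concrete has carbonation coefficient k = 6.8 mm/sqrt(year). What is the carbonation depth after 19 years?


depth = k * sqrt(t)
= 6.8 * sqrt(19)
= 29.64 mm

29.64


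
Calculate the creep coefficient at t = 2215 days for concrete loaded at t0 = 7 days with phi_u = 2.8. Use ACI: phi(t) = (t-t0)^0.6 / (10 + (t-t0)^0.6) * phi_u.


dt = 2215 - 7 = 2208
phi = 2208^0.6 / (10 + 2208^0.6) * 2.8
= 2.549

2.549


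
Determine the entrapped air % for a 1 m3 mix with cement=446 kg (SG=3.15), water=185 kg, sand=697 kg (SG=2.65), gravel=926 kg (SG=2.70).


Vol cement = 446 / (3.15 * 1000) = 0.141587 m3
Vol water = 185 / 1000 = 0.185 m3
Vol sand = 697 / (2.65 * 1000) = 0.263019 m3
Vol gravel = 926 / (2.70 * 1000) = 0.342963 m3
Total solid + water volume = 0.932569 m3
Air = (1 - 0.932569) * 100 = 6.74%

6.74


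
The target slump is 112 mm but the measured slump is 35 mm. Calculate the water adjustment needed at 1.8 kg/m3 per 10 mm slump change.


Difference = 112 - 35 = 77 mm
Water adjustment = 77 * 1.8 / 10 = 13.9 kg/m3

13.9


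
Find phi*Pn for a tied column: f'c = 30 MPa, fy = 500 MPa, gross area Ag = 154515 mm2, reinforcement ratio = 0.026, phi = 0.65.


Ast = rho * Ag = 0.026 * 154515 = 4017.39 mm2
phi*Pn = 0.65 * 0.80 * (0.85 * 30 * (154515 - 4017.39) + 500 * 4017.39) / 1000
= 3040.12 kN

3040.12


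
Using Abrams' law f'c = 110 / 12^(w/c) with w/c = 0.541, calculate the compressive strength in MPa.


f'c = 110 / 12^0.541
= 110 / 3.836
= 28.68 MPa

28.68


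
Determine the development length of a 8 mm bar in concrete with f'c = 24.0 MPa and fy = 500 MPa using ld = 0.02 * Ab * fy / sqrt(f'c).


Ab = pi * 8^2 / 4 = 50.265 mm2
ld = 0.02 * 50.265 * 500 / sqrt(24.0)
= 102.6 mm

102.6


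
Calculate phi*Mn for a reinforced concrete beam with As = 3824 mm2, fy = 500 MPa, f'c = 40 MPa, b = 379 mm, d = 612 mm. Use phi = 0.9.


a = As * fy / (0.85 * f'c * b)
= 3824 * 500 / (0.85 * 40 * 379)
= 148.3781 mm
Mn = As * fy * (d - a/2) / 10^6
= 1028.2946 kN-m
phi*Mn = 0.9 * 1028.2946 = 925.47 kN-m

925.47


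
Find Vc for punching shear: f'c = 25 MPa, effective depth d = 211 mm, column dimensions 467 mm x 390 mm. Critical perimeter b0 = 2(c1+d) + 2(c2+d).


b0 = 2*(467 + 211) + 2*(390 + 211) = 2558 mm
Vc = 0.33 * sqrt(25) * 2558 * 211 / 1000
= 890.57 kN

890.57


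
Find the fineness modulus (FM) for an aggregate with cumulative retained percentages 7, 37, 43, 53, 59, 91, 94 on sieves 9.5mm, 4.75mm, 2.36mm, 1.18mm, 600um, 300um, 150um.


FM = sum(cumulative % retained) / 100
= 384 / 100
= 3.84

3.84


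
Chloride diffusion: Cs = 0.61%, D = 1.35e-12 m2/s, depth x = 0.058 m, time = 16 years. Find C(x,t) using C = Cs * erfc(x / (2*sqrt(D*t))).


t_seconds = 16 * 365.25 * 24 * 3600 = 504921600.0 s
arg = 0.058 / (2 * sqrt(1.35e-12 * 504921600.0))
= 1.1108
erfc(1.1108) = 0.1162
C = 0.61 * 0.1162 = 0.0709%

0.0709


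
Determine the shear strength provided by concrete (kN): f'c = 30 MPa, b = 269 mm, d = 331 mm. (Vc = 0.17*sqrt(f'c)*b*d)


Vc = 0.17 * sqrt(30) * 269 * 331 / 1000
= 82.91 kN

82.91


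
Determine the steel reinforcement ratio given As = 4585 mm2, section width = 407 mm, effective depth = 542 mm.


rho = As / (b * d)
= 4585 / (407 * 542)
= 0.0208

0.0208


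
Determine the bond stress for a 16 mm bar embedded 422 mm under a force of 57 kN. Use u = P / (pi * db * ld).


u = P / (pi * db * ld)
= 57 * 1000 / (pi * 16 * 422)
= 2.687 MPa

2.687


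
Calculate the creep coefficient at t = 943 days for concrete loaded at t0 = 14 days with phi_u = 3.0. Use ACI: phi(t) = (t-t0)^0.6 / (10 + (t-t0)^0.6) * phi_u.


dt = 943 - 14 = 929
phi = 929^0.6 / (10 + 929^0.6) * 3.0
= 2.574

2.574


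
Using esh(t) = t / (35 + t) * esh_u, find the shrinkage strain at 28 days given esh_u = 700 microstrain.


esh(28) = 28 / (35 + 28) * 700
= 28 / 63 * 700
= 311.1 microstrain

311.1


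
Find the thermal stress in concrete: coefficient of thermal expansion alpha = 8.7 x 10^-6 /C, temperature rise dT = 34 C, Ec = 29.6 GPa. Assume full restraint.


sigma = alpha * dT * Ec
= 8.7e-6 * 34 * 29.6 * 1000
= 8.756 MPa

8.756


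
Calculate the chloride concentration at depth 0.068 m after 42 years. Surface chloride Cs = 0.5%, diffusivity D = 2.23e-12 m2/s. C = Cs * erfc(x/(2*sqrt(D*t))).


t_seconds = 42 * 365.25 * 24 * 3600 = 1325419200.0 s
arg = 0.068 / (2 * sqrt(2.23e-12 * 1325419200.0))
= 0.6254
erfc(0.6254) = 0.3765
C = 0.5 * 0.3765 = 0.1882%

0.1882


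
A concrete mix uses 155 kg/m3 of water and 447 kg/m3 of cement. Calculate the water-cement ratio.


w/c = water / cement
w/c = 155 / 447 = 0.347

0.347


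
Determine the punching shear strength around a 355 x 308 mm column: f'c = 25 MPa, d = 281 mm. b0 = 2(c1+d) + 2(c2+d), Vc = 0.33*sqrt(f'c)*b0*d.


b0 = 2*(355 + 281) + 2*(308 + 281) = 2450 mm
Vc = 0.33 * sqrt(25) * 2450 * 281 / 1000
= 1135.94 kN

1135.94


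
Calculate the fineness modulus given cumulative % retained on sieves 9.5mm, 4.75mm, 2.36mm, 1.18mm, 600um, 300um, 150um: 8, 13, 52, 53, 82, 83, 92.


FM = sum(cumulative % retained) / 100
= 383 / 100
= 3.83

3.83


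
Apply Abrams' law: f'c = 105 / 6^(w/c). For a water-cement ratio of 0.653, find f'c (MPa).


f'c = 105 / 6^0.653
= 105 / 3.222
= 32.59 MPa

32.59


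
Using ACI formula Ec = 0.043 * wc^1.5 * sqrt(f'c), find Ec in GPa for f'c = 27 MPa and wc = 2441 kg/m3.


Ec = 0.043 * 2441^1.5 * sqrt(27) / 1000
= 26.95 GPa

26.95


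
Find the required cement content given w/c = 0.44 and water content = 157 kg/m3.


Cement = water / (w/c)
= 157 / 0.44
= 356.8 kg/m3

356.8


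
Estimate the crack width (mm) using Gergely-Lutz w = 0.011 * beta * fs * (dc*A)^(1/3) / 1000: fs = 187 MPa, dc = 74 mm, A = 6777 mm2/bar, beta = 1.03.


w = 0.011 * beta * fs * (dc * A)^(1/3) / 1000
= 0.011 * 1.03 * 187 * (74 * 6777)^(1/3) / 1000
= 0.168 mm

0.168


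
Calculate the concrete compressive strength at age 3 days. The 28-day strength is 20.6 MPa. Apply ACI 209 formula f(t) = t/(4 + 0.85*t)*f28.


f(3) = 3 / (4 + 0.85 * 3) * 20.6
= 3 / 6.55 * 20.6
= 9.44 MPa

9.44


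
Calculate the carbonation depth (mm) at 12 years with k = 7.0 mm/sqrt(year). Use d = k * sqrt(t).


depth = k * sqrt(t)
= 7.0 * sqrt(12)
= 24.25 mm

24.25


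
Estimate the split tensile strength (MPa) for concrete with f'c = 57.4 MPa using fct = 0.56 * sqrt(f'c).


fct = 0.56 * sqrt(57.4)
= 0.56 * 7.576
= 4.243 MPa

4.243


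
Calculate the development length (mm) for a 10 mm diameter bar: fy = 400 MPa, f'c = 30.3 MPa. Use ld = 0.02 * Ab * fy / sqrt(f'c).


Ab = pi * 10^2 / 4 = 78.54 mm2
ld = 0.02 * 78.54 * 400 / sqrt(30.3)
= 114.1 mm

114.1


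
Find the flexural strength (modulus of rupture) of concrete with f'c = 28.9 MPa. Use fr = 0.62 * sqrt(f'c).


fr = 0.62 * sqrt(28.9)
= 3.333 MPa

3.333


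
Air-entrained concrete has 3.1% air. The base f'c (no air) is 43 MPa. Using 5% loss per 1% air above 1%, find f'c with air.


Strength loss = (3.1 - 1) * 5 = 10.5%
f'c = 43 * (1 - 10.5/100)
= 38.48 MPa

38.48


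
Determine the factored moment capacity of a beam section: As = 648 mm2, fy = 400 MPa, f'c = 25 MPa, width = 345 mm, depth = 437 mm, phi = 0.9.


a = As * fy / (0.85 * f'c * b)
= 648 * 400 / (0.85 * 25 * 345)
= 35.3555 mm
Mn = As * fy * (d - a/2) / 10^6
= 108.6883 kN-m
phi*Mn = 0.9 * 108.6883 = 97.82 kN-m

97.82


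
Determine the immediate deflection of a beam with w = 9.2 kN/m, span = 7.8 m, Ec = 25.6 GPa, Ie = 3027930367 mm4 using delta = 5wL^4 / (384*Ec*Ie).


Convert: L = 7.8 m = 7800 mm, Ec = 25.6 GPa = 25600 MPa
delta = 5 * 9.2 * 7800^4 / (384 * 25600 * 3027930367)
= 5.72 mm

5.72


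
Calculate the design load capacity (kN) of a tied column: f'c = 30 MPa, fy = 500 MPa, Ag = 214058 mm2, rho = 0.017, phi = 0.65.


Ast = rho * Ag = 0.017 * 214058 = 3638.986 mm2
phi*Pn = 0.65 * 0.80 * (0.85 * 30 * (214058 - 3638.986) + 500 * 3638.986) / 1000
= 3736.29 kN

3736.29


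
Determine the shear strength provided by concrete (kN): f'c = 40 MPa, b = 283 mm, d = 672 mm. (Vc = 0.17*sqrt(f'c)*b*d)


Vc = 0.17 * sqrt(40) * 283 * 672 / 1000
= 204.47 kN

204.47


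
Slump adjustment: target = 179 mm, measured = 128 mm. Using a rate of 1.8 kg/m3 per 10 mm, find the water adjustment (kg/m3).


Difference = 179 - 128 = 51 mm
Water adjustment = 51 * 1.8 / 10 = 9.2 kg/m3

9.2


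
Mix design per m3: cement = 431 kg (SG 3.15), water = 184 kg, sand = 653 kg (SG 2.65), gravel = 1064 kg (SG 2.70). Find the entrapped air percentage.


Vol cement = 431 / (3.15 * 1000) = 0.136825 m3
Vol water = 184 / 1000 = 0.184 m3
Vol sand = 653 / (2.65 * 1000) = 0.246415 m3
Vol gravel = 1064 / (2.70 * 1000) = 0.394074 m3
Total solid + water volume = 0.961315 m3
Air = (1 - 0.961315) * 100 = 3.87%

3.87


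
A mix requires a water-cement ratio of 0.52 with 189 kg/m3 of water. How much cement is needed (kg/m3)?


Cement = water / (w/c)
= 189 / 0.52
= 363.5 kg/m3

363.5


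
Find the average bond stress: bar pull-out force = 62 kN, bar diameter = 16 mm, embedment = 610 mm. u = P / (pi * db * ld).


u = P / (pi * db * ld)
= 62 * 1000 / (pi * 16 * 610)
= 2.022 MPa

2.022


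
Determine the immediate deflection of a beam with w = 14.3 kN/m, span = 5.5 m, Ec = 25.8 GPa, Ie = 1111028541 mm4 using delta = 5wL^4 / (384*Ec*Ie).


Convert: L = 5.5 m = 5500 mm, Ec = 25.8 GPa = 25800 MPa
delta = 5 * 14.3 * 5500^4 / (384 * 25800 * 1111028541)
= 5.94 mm

5.94


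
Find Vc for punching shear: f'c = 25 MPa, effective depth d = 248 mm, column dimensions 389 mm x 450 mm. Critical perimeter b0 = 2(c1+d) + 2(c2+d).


b0 = 2*(389 + 248) + 2*(450 + 248) = 2670 mm
Vc = 0.33 * sqrt(25) * 2670 * 248 / 1000
= 1092.56 kN

1092.56


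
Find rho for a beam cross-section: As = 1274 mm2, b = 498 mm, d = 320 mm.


rho = As / (b * d)
= 1274 / (498 * 320)
= 0.008

0.008


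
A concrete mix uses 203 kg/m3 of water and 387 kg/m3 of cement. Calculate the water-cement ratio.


w/c = water / cement
w/c = 203 / 387 = 0.525

0.525


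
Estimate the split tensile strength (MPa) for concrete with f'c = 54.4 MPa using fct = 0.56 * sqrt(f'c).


fct = 0.56 * sqrt(54.4)
= 0.56 * 7.376
= 4.13 MPa

4.13


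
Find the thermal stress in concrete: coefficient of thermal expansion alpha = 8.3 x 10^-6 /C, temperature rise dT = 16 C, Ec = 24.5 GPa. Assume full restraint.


sigma = alpha * dT * Ec
= 8.3e-6 * 16 * 24.5 * 1000
= 3.254 MPa

3.254


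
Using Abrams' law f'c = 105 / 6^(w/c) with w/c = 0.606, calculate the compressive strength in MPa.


f'c = 105 / 6^0.606
= 105 / 2.962
= 35.45 MPa

35.45


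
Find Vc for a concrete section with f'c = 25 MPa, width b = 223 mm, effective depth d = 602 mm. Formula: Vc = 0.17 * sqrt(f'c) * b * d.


Vc = 0.17 * sqrt(25) * 223 * 602 / 1000
= 114.11 kN

114.11


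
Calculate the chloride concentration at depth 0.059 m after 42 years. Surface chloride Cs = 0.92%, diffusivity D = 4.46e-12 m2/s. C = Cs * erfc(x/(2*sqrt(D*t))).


t_seconds = 42 * 365.25 * 24 * 3600 = 1325419200.0 s
arg = 0.059 / (2 * sqrt(4.46e-12 * 1325419200.0))
= 0.3837
erfc(0.3837) = 0.5874
C = 0.92 * 0.5874 = 0.5404%

0.5404


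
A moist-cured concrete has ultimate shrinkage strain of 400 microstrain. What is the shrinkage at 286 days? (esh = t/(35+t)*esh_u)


esh(286) = 286 / (35 + 286) * 400
= 286 / 321 * 400
= 356.4 microstrain

356.4


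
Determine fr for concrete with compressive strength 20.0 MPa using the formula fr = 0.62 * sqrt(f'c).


fr = 0.62 * sqrt(20.0)
= 2.773 MPa

2.773


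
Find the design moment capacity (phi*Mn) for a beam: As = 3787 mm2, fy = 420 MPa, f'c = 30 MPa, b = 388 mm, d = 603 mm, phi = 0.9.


a = As * fy / (0.85 * f'c * b)
= 3787 * 420 / (0.85 * 30 * 388)
= 160.758 mm
Mn = As * fy * (d - a/2) / 10^6
= 831.2496 kN-m
phi*Mn = 0.9 * 831.2496 = 748.12 kN-m

748.12


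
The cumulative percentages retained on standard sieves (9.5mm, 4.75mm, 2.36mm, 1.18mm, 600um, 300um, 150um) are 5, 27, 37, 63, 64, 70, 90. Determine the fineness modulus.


FM = sum(cumulative % retained) / 100
= 356 / 100
= 3.56

3.56


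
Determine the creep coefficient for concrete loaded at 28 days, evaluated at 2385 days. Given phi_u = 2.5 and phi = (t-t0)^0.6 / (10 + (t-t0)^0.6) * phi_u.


dt = 2385 - 28 = 2357
phi = 2357^0.6 / (10 + 2357^0.6) * 2.5
= 2.284

2.284


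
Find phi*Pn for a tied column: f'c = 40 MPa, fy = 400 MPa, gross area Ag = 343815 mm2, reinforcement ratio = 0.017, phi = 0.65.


Ast = rho * Ag = 0.017 * 343815 = 5844.855 mm2
phi*Pn = 0.65 * 0.80 * (0.85 * 40 * (343815 - 5844.855) + 400 * 5844.855) / 1000
= 7191.04 kN

7191.04


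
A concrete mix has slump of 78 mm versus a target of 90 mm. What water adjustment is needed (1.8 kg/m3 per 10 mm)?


Difference = 90 - 78 = 12 mm
Water adjustment = 12 * 1.8 / 10 = 2.2 kg/m3

2.2


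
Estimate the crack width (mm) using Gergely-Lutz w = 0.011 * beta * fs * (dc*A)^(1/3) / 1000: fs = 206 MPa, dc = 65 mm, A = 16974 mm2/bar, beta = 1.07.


w = 0.011 * beta * fs * (dc * A)^(1/3) / 1000
= 0.011 * 1.07 * 206 * (65 * 16974)^(1/3) / 1000
= 0.251 mm

0.251


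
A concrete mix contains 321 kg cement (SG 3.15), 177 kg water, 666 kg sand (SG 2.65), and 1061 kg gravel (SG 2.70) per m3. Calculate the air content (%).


Vol cement = 321 / (3.15 * 1000) = 0.101905 m3
Vol water = 177 / 1000 = 0.177 m3
Vol sand = 666 / (2.65 * 1000) = 0.251321 m3
Vol gravel = 1061 / (2.70 * 1000) = 0.392963 m3
Total solid + water volume = 0.923188 m3
Air = (1 - 0.923188) * 100 = 7.68%

7.68


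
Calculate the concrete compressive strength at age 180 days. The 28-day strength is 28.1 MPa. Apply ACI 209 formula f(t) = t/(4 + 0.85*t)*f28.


f(180) = 180 / (4 + 0.85 * 180) * 28.1
= 180 / 157.0 * 28.1
= 32.22 MPa

32.22


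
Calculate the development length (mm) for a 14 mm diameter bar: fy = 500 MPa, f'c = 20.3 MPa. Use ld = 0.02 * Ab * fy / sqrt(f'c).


Ab = pi * 14^2 / 4 = 153.938 mm2
ld = 0.02 * 153.938 * 500 / sqrt(20.3)
= 341.7 mm

341.7


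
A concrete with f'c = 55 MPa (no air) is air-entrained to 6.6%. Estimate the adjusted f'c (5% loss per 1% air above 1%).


Strength loss = (6.6 - 1) * 5 = 28.0%
f'c = 55 * (1 - 28.0/100)
= 39.6 MPa

39.6


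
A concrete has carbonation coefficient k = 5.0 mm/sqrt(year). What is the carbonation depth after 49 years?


depth = k * sqrt(t)
= 5.0 * sqrt(49)
= 35.0 mm

35.0


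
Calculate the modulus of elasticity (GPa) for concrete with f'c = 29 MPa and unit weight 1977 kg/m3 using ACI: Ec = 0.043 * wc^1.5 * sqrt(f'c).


Ec = 0.043 * 1977^1.5 * sqrt(29) / 1000
= 20.36 GPa

20.36


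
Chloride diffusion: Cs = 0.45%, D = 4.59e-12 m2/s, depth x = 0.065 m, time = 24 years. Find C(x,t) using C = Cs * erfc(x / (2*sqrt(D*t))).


t_seconds = 24 * 365.25 * 24 * 3600 = 757382400.0 s
arg = 0.065 / (2 * sqrt(4.59e-12 * 757382400.0))
= 0.5512
erfc(0.5512) = 0.4357
C = 0.45 * 0.4357 = 0.196%

0.196


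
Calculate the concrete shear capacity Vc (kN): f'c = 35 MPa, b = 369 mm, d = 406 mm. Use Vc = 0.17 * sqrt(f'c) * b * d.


Vc = 0.17 * sqrt(35) * 369 * 406 / 1000
= 150.67 kN

150.67


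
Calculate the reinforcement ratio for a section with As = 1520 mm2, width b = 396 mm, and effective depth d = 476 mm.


rho = As / (b * d)
= 1520 / (396 * 476)
= 0.0081

0.0081


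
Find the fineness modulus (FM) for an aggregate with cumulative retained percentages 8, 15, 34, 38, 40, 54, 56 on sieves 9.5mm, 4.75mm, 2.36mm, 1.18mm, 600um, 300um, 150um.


FM = sum(cumulative % retained) / 100
= 245 / 100
= 2.45

2.45


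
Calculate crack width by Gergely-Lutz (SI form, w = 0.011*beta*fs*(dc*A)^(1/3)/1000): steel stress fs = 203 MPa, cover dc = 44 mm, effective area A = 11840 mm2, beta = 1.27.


w = 0.011 * beta * fs * (dc * A)^(1/3) / 1000
= 0.011 * 1.27 * 203 * (44 * 11840)^(1/3) / 1000
= 0.228 mm

0.228


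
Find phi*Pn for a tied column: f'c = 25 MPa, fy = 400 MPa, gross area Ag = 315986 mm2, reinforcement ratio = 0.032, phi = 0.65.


Ast = rho * Ag = 0.032 * 315986 = 10111.552 mm2
phi*Pn = 0.65 * 0.80 * (0.85 * 25 * (315986 - 10111.552) + 400 * 10111.552) / 1000
= 5483.12 kN

5483.12


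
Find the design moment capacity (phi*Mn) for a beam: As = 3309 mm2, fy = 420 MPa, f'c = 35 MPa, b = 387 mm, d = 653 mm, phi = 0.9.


a = As * fy / (0.85 * f'c * b)
= 3309 * 420 / (0.85 * 35 * 387)
= 120.7114 mm
Mn = As * fy * (d - a/2) / 10^6
= 823.6452 kN-m
phi*Mn = 0.9 * 823.6452 = 741.28 kN-m

741.28


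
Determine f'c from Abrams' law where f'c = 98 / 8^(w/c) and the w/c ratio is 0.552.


f'c = 98 / 8^0.552
= 98 / 3.151
= 31.1 MPa

31.1


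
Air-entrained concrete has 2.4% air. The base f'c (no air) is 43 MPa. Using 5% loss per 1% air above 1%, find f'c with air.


Strength loss = (2.4 - 1) * 5 = 7.0%
f'c = 43 * (1 - 7.0/100)
= 39.99 MPa

39.99


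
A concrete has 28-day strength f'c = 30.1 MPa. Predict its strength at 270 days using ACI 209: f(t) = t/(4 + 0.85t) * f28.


f(270) = 270 / (4 + 0.85 * 270) * 30.1
= 270 / 233.5 * 30.1
= 34.81 MPa

34.81


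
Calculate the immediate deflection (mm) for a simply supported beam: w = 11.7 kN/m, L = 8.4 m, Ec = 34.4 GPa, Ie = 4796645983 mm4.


Convert: L = 8.4 m = 8400 mm, Ec = 34.4 GPa = 34400 MPa
delta = 5 * 11.7 * 8400^4 / (384 * 34400 * 4796645983)
= 4.6 mm

4.6


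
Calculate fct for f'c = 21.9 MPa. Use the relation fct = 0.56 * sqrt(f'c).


fct = 0.56 * sqrt(21.9)
= 0.56 * 4.68
= 2.621 MPa

2.621


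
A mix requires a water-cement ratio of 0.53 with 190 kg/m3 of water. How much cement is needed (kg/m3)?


Cement = water / (w/c)
= 190 / 0.53
= 358.5 kg/m3

358.5


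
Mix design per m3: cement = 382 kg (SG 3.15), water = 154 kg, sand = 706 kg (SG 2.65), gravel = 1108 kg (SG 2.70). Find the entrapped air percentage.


Vol cement = 382 / (3.15 * 1000) = 0.12127 m3
Vol water = 154 / 1000 = 0.154 m3
Vol sand = 706 / (2.65 * 1000) = 0.266415 m3
Vol gravel = 1108 / (2.70 * 1000) = 0.41037 m3
Total solid + water volume = 0.952055 m3
Air = (1 - 0.952055) * 100 = 4.79%

4.79


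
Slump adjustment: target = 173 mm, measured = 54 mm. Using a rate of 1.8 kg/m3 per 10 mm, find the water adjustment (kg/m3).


Difference = 173 - 54 = 119 mm
Water adjustment = 119 * 1.8 / 10 = 21.4 kg/m3

21.4


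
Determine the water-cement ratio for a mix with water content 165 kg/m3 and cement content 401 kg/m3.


w/c = water / cement
w/c = 165 / 401 = 0.411

0.411


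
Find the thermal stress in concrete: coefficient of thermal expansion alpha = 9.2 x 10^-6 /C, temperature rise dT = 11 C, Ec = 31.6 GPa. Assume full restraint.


sigma = alpha * dT * Ec
= 9.2e-6 * 11 * 31.6 * 1000
= 3.198 MPa

3.198


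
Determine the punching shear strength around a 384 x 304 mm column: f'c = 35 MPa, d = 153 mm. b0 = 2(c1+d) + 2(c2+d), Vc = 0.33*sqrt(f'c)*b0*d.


b0 = 2*(384 + 153) + 2*(304 + 153) = 1988 mm
Vc = 0.33 * sqrt(35) * 1988 * 153 / 1000
= 593.82 kN

593.82


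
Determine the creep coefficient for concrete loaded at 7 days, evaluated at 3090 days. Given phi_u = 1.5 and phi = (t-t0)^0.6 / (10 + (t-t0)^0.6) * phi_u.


dt = 3090 - 7 = 3083
phi = 3083^0.6 / (10 + 3083^0.6) * 1.5
= 1.388

1.388


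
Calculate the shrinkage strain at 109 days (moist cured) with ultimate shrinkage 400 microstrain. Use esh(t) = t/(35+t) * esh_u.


esh(109) = 109 / (35 + 109) * 400
= 109 / 144 * 400
= 302.8 microstrain

302.8


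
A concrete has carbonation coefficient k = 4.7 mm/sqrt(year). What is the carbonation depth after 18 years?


depth = k * sqrt(t)
= 4.7 * sqrt(18)
= 19.94 mm

19.94


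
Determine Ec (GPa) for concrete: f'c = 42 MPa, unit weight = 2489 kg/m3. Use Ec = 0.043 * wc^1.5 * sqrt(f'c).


Ec = 0.043 * 2489^1.5 * sqrt(42) / 1000
= 34.6 GPa

34.6


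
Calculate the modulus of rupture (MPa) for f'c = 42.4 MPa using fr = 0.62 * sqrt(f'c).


fr = 0.62 * sqrt(42.4)
= 4.037 MPa

4.037


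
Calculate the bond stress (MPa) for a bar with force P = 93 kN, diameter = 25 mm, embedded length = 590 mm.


u = P / (pi * db * ld)
= 93 * 1000 / (pi * 25 * 590)
= 2.007 MPa

2.007


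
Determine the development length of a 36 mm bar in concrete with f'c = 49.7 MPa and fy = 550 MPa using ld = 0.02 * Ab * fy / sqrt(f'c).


Ab = pi * 36^2 / 4 = 1017.876 mm2
ld = 0.02 * 1017.876 * 550 / sqrt(49.7)
= 1588.2 mm

1588.2


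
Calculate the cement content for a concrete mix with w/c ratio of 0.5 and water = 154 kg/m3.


Cement = water / (w/c)
= 154 / 0.5
= 308.0 kg/m3

308.0


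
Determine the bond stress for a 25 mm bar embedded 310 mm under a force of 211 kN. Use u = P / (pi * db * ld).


u = P / (pi * db * ld)
= 211 * 1000 / (pi * 25 * 310)
= 8.666 MPa

8.666


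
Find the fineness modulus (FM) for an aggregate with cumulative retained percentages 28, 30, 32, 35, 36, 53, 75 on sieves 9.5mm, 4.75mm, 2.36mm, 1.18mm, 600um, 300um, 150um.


FM = sum(cumulative % retained) / 100
= 289 / 100
= 2.89

2.89


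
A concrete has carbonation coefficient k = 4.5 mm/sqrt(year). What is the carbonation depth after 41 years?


depth = k * sqrt(t)
= 4.5 * sqrt(41)
= 28.81 mm

28.81


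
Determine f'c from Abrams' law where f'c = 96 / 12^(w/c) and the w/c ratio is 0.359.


f'c = 96 / 12^0.359
= 96 / 2.44
= 39.34 MPa

39.34


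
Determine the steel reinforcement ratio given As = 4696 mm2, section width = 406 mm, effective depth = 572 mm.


rho = As / (b * d)
= 4696 / (406 * 572)
= 0.0202

0.0202


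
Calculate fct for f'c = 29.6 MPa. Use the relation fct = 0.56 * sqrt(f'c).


fct = 0.56 * sqrt(29.6)
= 0.56 * 5.441
= 3.047 MPa

3.047


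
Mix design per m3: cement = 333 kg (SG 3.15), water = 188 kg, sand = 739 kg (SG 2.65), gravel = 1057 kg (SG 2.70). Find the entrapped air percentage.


Vol cement = 333 / (3.15 * 1000) = 0.105714 m3
Vol water = 188 / 1000 = 0.188 m3
Vol sand = 739 / (2.65 * 1000) = 0.278868 m3
Vol gravel = 1057 / (2.70 * 1000) = 0.391481 m3
Total solid + water volume = 0.964064 m3
Air = (1 - 0.964064) * 100 = 3.59%

3.59


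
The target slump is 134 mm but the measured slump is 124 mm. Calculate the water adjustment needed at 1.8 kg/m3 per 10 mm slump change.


Difference = 134 - 124 = 10 mm
Water adjustment = 10 * 1.8 / 10 = 1.8 kg/m3

1.8


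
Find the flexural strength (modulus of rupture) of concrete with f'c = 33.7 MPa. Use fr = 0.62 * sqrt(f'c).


fr = 0.62 * sqrt(33.7)
= 3.599 MPa

3.599


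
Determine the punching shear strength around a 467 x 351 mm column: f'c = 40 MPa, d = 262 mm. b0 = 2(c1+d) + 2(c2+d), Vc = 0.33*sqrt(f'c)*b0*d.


b0 = 2*(467 + 262) + 2*(351 + 262) = 2684 mm
Vc = 0.33 * sqrt(40) * 2684 * 262 / 1000
= 1467.67 kN

1467.67


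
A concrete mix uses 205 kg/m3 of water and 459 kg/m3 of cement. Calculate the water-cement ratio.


w/c = water / cement
w/c = 205 / 459 = 0.447

0.447


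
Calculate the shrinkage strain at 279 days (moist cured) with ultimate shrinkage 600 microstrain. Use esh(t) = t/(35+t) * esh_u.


esh(279) = 279 / (35 + 279) * 600
= 279 / 314 * 600
= 533.1 microstrain

533.1


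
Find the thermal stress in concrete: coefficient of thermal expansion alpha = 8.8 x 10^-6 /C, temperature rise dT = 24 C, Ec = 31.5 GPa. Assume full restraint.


sigma = alpha * dT * Ec
= 8.8e-6 * 24 * 31.5 * 1000
= 6.653 MPa

6.653


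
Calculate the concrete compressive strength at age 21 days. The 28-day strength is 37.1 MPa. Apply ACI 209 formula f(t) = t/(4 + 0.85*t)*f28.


f(21) = 21 / (4 + 0.85 * 21) * 37.1
= 21 / 21.85 * 37.1
= 35.66 MPa

35.66


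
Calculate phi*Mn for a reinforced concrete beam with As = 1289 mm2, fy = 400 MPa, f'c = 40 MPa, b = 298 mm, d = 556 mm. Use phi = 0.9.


a = As * fy / (0.85 * f'c * b)
= 1289 * 400 / (0.85 * 40 * 298)
= 50.8883 mm
Mn = As * fy * (d - a/2) / 10^6
= 273.5546 kN-m
phi*Mn = 0.9 * 273.5546 = 246.2 kN-m

246.2


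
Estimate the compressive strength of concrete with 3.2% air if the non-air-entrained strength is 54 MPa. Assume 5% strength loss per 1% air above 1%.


Strength loss = (3.2 - 1) * 5 = 11.0%
f'c = 54 * (1 - 11.0/100)
= 48.06 MPa

48.06


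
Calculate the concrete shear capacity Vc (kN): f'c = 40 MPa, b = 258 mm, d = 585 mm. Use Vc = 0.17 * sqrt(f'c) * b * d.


Vc = 0.17 * sqrt(40) * 258 * 585 / 1000
= 162.28 kN

162.28


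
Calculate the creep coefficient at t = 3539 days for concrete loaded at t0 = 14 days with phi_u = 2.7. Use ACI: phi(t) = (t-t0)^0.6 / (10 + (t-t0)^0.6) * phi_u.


dt = 3539 - 14 = 3525
phi = 3525^0.6 / (10 + 3525^0.6) * 2.7
= 2.513

2.513


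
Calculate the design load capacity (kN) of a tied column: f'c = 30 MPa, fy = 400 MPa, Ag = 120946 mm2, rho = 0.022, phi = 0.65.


Ast = rho * Ag = 0.022 * 120946 = 2660.812 mm2
phi*Pn = 0.65 * 0.80 * (0.85 * 30 * (120946 - 2660.812) + 400 * 2660.812) / 1000
= 2121.91 kN

2121.91


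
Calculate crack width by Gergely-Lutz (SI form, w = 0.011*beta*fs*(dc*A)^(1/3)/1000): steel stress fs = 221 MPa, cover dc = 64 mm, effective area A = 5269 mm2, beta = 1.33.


w = 0.011 * beta * fs * (dc * A)^(1/3) / 1000
= 0.011 * 1.33 * 221 * (64 * 5269)^(1/3) / 1000
= 0.225 mm

0.225


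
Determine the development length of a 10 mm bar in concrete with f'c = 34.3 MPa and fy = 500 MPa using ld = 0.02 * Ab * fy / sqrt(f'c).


Ab = pi * 10^2 / 4 = 78.54 mm2
ld = 0.02 * 78.54 * 500 / sqrt(34.3)
= 134.1 mm

134.1


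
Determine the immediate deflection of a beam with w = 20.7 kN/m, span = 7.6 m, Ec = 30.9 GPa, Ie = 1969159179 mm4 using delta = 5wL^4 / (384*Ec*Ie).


Convert: L = 7.6 m = 7600 mm, Ec = 30.9 GPa = 30900 MPa
delta = 5 * 20.7 * 7600^4 / (384 * 30900 * 1969159179)
= 14.78 mm

14.78


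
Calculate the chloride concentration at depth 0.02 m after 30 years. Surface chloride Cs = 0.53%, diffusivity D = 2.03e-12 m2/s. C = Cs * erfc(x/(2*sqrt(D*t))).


t_seconds = 30 * 365.25 * 24 * 3600 = 946728000.0 s
arg = 0.02 / (2 * sqrt(2.03e-12 * 946728000.0))
= 0.2281
erfc(0.2281) = 0.747
C = 0.53 * 0.747 = 0.3959%

0.3959
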